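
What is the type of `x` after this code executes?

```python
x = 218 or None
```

'or' returns first truthy value

int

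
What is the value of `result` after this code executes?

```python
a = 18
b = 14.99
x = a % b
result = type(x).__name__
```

a is int; b is float; x is float; result = 'float'

'float'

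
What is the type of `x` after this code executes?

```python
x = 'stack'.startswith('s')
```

str.startswith() returns bool

bool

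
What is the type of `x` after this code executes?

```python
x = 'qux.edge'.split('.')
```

str.split() returns list

list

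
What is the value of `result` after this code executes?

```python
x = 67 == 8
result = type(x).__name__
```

x is bool; result = 'bool'

'bool'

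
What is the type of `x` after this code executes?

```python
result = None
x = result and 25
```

'and' returns first falsy value (None)

NoneType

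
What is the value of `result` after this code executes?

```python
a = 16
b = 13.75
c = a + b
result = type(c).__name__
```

a is int; b is float; c is float; result = 'float'

'float'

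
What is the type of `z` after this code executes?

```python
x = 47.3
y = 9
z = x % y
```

float % int = float

float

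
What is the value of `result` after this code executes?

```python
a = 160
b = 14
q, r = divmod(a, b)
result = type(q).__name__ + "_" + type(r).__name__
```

a is int; b is int; q is int; r is int; result = 'int_int'

'int_int'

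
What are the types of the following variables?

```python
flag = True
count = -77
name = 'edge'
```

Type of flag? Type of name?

flag is assigned the constant True, which has type bool; name is assigned a quoted string literal, so it is a str

bool, str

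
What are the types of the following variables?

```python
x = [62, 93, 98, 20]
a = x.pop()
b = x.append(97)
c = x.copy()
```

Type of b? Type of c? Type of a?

append() returns None; copy() returns list; pop() returns element

NoneType, list, int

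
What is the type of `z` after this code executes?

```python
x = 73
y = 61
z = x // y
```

int // int = int

int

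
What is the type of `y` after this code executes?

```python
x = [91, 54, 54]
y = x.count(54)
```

list.count() returns int

int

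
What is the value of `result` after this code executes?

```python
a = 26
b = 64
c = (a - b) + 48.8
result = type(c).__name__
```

a is int; b is int; c is float; result = 'float'

'float'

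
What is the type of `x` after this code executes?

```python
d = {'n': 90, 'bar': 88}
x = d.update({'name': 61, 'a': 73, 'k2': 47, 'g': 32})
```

dict.update() returns None

NoneType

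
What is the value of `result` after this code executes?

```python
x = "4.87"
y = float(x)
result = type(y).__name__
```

x is str; y is float; result = 'float'

'float'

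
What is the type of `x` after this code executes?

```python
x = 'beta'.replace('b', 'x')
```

str.replace() returns str

str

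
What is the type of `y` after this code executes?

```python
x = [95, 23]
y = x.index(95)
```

list.index() returns int

int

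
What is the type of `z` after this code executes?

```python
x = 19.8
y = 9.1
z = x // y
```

float // float = float

float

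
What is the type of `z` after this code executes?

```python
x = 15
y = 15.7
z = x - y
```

int - float = float

float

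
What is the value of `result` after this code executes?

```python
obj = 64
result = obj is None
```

obj = 64; result = False

False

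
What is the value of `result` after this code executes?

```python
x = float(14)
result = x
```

x = 14.0; result = 14.0

14.0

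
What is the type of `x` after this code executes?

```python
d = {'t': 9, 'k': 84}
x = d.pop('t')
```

dict.pop() returns the value

int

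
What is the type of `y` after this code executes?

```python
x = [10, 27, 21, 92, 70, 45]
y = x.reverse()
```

list.reverse() returns None

NoneType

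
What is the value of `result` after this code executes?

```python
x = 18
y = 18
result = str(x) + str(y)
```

x = 18; y = 18; result = '1818'

'1818'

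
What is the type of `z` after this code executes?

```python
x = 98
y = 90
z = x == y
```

Equality comparison returns bool

bool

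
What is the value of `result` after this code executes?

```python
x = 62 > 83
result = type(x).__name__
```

x is bool; result = 'bool'

'bool'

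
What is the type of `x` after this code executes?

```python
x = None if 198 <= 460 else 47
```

198 <= 460 is True, so the if branch is taken

NoneType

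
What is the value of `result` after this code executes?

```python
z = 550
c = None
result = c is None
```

z = 550; c = None; result = True

True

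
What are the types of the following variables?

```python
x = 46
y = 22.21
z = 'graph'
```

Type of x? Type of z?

x is assigned a bare integer (no decimal point), so it is an int; z is assigned a quoted string literal, so it is a str

int, str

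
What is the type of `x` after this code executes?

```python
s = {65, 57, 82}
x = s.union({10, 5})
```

set.union() returns a new set

set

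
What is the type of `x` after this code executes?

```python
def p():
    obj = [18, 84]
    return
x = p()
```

Bare return returns None

NoneType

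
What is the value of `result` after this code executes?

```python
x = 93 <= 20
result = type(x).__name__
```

x is bool; result = 'bool'

'bool'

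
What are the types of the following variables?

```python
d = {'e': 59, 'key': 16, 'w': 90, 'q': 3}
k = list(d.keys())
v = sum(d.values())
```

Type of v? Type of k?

sum of ints is int; list() converts to list

int, list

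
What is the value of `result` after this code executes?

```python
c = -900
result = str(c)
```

c = -900; result = '-900'

'-900'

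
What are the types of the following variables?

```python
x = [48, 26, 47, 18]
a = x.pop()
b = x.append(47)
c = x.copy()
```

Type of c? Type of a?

copy() returns list; pop() returns element

list, int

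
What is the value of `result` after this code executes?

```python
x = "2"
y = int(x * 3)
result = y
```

x = '2'; y = 222; result = 222

222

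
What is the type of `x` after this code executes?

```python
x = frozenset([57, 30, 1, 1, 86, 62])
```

frozenset() returns frozenset

frozenset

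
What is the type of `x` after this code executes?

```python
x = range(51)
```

range() returns a range object

range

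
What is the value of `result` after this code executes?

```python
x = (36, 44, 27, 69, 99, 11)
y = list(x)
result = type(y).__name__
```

x is tuple; y is list; result = 'list'

'list'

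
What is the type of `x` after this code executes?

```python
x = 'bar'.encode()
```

str.encode() returns bytes

bytes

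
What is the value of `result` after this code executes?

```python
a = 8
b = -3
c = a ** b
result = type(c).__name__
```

a is int; b is int; c is float; result = 'float'

'float'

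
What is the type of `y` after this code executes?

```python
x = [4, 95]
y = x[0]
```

Indexing list[int] returns int

int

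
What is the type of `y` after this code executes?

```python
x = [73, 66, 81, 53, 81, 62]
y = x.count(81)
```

list.count() returns int

int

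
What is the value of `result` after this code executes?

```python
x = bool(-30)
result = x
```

x = True; result = True

True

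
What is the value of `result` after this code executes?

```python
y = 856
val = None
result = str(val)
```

y = 856; val = None; result = 'None'

'None'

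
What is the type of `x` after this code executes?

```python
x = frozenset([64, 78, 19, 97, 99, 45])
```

frozenset() returns frozenset

frozenset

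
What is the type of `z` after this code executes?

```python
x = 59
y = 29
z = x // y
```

int // int = int

int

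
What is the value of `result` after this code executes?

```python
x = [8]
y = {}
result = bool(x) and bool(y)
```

x = [8]; y = {}; result = False

False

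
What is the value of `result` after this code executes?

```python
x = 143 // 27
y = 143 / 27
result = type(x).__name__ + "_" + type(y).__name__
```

x is int; y is float; result = 'int_float'

'int_float'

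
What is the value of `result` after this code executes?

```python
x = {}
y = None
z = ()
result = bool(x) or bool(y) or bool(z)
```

x = {}; y = None; z = (); result = False

False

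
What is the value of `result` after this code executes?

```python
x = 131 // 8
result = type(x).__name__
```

x is int; result = 'int'

'int'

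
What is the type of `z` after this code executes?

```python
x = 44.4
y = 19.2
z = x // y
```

float // float = float

float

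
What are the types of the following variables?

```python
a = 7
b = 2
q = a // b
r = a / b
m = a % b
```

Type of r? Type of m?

/ returns float; % of ints returns int

float, int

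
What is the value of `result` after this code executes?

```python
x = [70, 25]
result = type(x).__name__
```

x is list; result = 'list'

'list'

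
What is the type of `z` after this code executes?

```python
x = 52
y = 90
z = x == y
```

Equality comparison returns bool

bool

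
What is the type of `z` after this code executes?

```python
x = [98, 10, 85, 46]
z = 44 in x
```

'in' operator returns bool

bool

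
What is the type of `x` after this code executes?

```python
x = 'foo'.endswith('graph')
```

str.endswith() returns bool

bool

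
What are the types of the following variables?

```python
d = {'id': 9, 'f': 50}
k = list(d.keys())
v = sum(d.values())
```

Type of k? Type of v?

list() converts to list; sum of ints is int

list, int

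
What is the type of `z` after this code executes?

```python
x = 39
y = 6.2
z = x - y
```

int - float = float

float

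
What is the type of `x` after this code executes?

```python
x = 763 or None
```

'or' returns first truthy value

int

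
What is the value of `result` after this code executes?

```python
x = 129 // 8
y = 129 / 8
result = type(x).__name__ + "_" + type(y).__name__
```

x is int; y is float; result = 'int_float'

'int_float'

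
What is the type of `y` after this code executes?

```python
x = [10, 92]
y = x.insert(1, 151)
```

list.insert() returns None

NoneType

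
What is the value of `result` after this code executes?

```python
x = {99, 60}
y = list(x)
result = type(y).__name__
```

x is set; y is list; result = 'list'

'list'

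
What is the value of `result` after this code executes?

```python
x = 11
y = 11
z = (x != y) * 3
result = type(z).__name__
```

x is int; y is int; z is int; result = 'int'

'int'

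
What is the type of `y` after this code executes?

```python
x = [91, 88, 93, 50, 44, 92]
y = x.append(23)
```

list.append() returns None (mutates in place)

NoneType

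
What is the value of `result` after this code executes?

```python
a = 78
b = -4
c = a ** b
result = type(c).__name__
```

a is int; b is int; c is float; result = 'float'

'float'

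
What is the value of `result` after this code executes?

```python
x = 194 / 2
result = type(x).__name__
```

x is float; result = 'float'

'float'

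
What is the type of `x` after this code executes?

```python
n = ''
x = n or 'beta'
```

'or' returns first truthy value (str)

str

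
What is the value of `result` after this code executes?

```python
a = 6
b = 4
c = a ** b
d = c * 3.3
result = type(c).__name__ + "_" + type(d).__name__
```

a is int; b is int; c is int; d is float; result = 'int_float'

'int_float'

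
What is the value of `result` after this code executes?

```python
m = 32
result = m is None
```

m = 32; result = False

False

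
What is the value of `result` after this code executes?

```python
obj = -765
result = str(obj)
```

obj = -765; result = '-765'

'-765'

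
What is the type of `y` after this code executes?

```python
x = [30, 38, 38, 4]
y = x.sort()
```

list.sort() returns None (mutates in place)

NoneType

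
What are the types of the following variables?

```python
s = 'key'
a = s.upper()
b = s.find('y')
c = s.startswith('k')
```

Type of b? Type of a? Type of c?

find() returns int; upper() returns str; startswith() returns bool

int, str, bool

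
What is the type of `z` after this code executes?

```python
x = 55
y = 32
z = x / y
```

int / int = float

float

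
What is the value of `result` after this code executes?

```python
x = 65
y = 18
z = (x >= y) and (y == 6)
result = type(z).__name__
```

x is int; y is int; z is bool; result = 'bool'

'bool'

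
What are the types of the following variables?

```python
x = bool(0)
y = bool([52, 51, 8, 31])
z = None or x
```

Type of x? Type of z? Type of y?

bool() returns bool; None or bool returns the bool; bool() returns bool

bool, bool, bool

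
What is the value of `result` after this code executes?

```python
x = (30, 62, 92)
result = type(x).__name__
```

x is tuple; result = 'tuple'

'tuple'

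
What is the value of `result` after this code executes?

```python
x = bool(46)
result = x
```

x = True; result = True

True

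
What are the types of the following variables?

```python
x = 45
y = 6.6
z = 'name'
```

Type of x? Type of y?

x is assigned a bare integer (no decimal point), so it is an int; y is assigned a number with a decimal point, so it is a float

int, float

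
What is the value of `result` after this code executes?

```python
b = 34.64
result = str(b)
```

b = 34.64; result = '34.64'

'34.64'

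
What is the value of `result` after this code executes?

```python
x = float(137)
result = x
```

x = 137.0; result = 137.0

137.0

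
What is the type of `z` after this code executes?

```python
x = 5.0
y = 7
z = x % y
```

float % int = float

float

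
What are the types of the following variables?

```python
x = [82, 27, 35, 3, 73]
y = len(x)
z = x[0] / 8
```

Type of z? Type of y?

int / int = float; len() returns int

float, int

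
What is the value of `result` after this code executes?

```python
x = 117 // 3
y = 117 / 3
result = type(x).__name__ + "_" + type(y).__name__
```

x is int; y is float; result = 'int_float'

'int_float'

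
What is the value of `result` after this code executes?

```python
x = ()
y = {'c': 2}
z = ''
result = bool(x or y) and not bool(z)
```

x = (); y = {'c': 2}; z = ''; result = True

True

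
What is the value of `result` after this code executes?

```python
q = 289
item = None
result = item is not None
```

q = 289; item = None; result = False

False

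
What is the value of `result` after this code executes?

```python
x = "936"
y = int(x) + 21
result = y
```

x = '936'; y = 957; result = 957

957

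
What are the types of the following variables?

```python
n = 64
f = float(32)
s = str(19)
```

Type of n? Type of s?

n is assigned a bare integer (no decimal point), so it is an int; s is assigned the result of calling str(), which returns a str

int, str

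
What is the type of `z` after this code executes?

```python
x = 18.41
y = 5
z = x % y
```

float % int = float

float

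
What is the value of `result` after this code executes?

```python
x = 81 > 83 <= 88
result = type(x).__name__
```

x is bool; result = 'bool'

'bool'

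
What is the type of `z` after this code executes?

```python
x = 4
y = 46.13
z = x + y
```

int + float = float

float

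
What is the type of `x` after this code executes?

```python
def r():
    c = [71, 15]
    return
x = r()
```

Bare return returns None

NoneType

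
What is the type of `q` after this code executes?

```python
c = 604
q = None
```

None has type NoneType

NoneType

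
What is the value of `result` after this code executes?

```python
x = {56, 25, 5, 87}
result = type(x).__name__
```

x is set; result = 'set'

'set'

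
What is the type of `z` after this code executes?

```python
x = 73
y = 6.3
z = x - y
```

int - float = float

float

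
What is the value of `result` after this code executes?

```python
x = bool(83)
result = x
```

x = True; result = True

True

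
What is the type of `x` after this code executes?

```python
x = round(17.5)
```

round() with no decimal places returns int

int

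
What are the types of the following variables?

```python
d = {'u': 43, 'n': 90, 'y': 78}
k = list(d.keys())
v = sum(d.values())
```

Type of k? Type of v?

list() converts to list; sum of ints is int

list, int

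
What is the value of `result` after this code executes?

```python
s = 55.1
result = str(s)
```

s = 55.1; result = '55.1'

'55.1'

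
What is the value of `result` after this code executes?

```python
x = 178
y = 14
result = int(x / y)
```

x = 178; y = 14; result = 12

12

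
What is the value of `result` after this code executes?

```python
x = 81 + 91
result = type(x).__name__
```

x is int; result = 'int'

'int'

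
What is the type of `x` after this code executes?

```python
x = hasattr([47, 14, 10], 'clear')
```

hasattr() returns bool

bool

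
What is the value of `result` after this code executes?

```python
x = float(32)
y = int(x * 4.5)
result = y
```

x = 32.0; y = 144; result = 144

144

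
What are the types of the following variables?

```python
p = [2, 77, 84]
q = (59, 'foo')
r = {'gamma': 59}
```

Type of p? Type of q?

p is assigned a list literal (square brackets); q is assigned a tuple (parenthesized, comma-separated values)

list, tuple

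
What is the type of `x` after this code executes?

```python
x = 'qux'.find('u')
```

str.find() returns int index

int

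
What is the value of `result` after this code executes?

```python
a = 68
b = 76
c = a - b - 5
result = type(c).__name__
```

a is int; b is int; c is int; result = 'int'

'int'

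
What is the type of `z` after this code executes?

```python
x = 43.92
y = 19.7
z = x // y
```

float // float = float

float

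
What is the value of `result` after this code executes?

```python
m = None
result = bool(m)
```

m = None; result = False

False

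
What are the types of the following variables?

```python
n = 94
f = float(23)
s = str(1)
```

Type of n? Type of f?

n is assigned a bare integer (no decimal point), so it is an int; f is assigned the result of calling float(), which returns a float

int, float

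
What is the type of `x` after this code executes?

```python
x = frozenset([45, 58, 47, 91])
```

frozenset() returns frozenset

frozenset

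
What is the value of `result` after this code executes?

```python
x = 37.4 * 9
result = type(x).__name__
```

x is float; result = 'float'

'float'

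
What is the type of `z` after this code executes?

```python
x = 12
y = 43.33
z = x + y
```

int + float = float

float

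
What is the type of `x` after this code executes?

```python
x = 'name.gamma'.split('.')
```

str.split() returns list

list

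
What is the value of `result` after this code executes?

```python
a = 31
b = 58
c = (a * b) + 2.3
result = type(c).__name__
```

a is int; b is int; c is float; result = 'float'

'float'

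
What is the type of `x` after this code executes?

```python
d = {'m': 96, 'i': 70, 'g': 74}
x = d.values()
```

.values() returns dict_values view

dict_values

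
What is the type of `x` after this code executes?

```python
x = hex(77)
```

hex() returns str representation

str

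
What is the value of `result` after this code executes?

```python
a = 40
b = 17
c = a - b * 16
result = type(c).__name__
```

a is int; b is int; c is int; result = 'int'

'int'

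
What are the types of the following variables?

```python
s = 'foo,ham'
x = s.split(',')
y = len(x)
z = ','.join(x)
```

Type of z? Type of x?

str.join() returns str; str.split() returns list

str, list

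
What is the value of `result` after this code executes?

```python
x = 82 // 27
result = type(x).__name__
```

x is int; result = 'int'

'int'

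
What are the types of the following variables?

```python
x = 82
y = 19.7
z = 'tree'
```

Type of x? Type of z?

x is assigned a bare integer (no decimal point), so it is an int; z is assigned a quoted string literal, so it is a str

int, str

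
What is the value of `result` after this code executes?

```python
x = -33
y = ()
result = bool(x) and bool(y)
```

x = -33; y = (); result = False

False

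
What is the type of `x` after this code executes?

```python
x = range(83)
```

range() returns a range object

range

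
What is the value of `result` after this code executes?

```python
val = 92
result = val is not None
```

val = 92; result = True

True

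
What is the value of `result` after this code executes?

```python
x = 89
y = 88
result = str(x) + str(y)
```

x = 89; y = 88; result = '8988'

'8988'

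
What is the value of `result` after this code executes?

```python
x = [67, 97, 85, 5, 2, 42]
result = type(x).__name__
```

x is list; result = 'list'

'list'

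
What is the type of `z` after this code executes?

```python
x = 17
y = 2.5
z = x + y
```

int + float = float

float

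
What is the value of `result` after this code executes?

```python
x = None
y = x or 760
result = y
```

x = None; y = 760; result = 760

760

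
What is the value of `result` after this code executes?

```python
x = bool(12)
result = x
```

x = True; result = True

True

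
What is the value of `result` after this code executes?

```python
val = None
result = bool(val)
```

val = None; result = False

False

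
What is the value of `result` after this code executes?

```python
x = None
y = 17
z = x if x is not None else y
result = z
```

x = None; y = 17; z = 17; result = 17

17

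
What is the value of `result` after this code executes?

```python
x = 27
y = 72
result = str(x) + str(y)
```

x = 27; y = 72; result = '2772'

'2772'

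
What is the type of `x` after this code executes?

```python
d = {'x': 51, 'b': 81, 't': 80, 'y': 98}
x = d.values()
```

.values() returns dict_values view

dict_values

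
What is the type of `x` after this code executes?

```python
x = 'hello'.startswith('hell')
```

str.startswith() returns bool

bool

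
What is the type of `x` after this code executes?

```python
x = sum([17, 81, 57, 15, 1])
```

sum() of ints returns int

int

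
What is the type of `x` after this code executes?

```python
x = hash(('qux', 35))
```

hash() returns int

int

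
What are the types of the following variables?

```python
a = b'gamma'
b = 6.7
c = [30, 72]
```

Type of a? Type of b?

a is assigned a bytes literal (b'...' prefix); b is assigned a number with a decimal point, so it is a float

bytes, float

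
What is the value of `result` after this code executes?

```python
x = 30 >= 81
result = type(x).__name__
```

x is bool; result = 'bool'

'bool'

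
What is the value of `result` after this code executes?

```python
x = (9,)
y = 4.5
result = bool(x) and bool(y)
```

x = (9,); y = 4.5; result = True

True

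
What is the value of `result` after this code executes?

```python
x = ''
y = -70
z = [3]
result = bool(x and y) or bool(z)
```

x = ''; y = -70; z = [3]; result = True

True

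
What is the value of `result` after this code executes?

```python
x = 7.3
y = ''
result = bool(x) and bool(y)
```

x = 7.3; y = ''; result = False

False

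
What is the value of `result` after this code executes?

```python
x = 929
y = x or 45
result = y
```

x = 929; y = 929; result = 929

929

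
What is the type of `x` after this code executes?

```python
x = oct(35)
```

oct() returns str representation

str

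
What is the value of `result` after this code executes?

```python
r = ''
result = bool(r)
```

r = ''; result = False

False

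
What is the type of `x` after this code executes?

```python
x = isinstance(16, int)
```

isinstance() returns bool

bool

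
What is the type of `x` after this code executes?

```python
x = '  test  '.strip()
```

str.strip() returns str

str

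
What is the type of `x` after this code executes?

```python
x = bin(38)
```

bin() returns str representation

str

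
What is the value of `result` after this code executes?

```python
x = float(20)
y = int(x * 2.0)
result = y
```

x = 20.0; y = 40; result = 40

40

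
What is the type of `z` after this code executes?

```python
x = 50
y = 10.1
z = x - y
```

int - float = float

float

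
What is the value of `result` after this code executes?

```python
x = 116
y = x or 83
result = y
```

x = 116; y = 116; result = 116

116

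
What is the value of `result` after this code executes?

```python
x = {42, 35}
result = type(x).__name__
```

x is set; result = 'set'

'set'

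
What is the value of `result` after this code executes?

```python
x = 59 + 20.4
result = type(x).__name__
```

x is float; result = 'float'

'float'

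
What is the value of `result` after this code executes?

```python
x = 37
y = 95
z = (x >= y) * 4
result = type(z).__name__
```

x is int; y is int; z is int; result = 'int'

'int'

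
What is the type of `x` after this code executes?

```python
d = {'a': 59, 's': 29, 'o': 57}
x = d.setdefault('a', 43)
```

dict.setdefault() returns the (existing or default) value

int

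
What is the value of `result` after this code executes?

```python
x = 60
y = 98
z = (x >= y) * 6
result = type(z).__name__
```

x is int; y is int; z is int; result = 'int'

'int'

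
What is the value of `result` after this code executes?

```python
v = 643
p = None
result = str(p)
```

v = 643; p = None; result = 'None'

'None'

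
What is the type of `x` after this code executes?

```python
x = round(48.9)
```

round() with no decimal places returns int

int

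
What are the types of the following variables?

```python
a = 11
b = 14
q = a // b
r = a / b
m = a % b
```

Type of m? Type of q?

% of ints returns int; // returns int

int, int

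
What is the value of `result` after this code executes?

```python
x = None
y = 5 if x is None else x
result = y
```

x = None; y = 5; result = 5

5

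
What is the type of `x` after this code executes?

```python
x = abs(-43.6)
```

abs() of float returns float

float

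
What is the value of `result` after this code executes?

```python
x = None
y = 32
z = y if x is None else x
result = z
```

x = None; y = 32; z = 32; result = 32

32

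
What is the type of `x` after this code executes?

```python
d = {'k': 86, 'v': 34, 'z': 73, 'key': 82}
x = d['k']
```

Accessing dict[str, int] with str key returns int

int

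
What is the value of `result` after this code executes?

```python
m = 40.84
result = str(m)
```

m = 40.84; result = '40.84'

'40.84'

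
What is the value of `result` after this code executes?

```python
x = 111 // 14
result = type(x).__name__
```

x is int; result = 'int'

'int'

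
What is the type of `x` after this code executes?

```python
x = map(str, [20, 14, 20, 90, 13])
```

map() returns a map object

map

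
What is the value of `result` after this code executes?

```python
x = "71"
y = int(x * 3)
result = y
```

x = '71'; y = 717171; result = 717171

717171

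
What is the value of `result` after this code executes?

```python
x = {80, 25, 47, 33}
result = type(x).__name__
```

x is set; result = 'set'

'set'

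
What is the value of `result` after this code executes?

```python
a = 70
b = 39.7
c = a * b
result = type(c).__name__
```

a is int; b is float; c is float; result = 'float'

'float'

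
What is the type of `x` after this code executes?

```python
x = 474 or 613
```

'or' returns first truthy value (int)

int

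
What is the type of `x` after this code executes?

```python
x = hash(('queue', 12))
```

hash() returns int

int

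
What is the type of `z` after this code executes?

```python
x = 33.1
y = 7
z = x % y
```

float % int = float

float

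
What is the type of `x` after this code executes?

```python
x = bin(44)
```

bin() returns str representation

str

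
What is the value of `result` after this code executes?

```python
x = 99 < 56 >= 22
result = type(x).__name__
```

x is bool; result = 'bool'

'bool'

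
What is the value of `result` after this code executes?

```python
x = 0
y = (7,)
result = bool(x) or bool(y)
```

x = 0; y = (7,); result = True

True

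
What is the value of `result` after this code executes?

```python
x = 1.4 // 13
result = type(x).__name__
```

x is float; result = 'float'

'float'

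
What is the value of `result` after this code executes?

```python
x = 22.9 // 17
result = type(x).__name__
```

x is float; result = 'float'

'float'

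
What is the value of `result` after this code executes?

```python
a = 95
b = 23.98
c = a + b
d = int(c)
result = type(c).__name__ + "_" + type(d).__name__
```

a is int; b is float; c is float; d is int; result = 'float_int'

'float_int'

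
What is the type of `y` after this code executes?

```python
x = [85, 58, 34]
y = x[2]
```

Indexing list[int] returns int

int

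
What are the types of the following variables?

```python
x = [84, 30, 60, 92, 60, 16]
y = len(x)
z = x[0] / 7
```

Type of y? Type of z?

len() returns int; int / int = float

int, float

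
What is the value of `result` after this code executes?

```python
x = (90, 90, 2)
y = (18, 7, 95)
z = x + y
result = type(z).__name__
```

x is tuple; y is tuple; z is tuple; result = 'tuple'

'tuple'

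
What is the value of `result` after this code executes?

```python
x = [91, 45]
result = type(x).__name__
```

x is list; result = 'list'

'list'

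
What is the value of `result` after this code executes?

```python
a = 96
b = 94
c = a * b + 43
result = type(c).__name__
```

a is int; b is int; c is int; result = 'int'

'int'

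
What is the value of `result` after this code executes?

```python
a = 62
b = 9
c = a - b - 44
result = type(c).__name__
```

a is int; b is int; c is int; result = 'int'

'int'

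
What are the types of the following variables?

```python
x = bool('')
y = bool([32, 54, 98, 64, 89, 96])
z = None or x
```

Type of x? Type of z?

bool() returns bool; None or bool returns the bool

bool, bool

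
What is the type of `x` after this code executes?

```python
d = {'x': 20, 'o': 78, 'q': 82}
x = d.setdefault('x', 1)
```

dict.setdefault() returns the (existing or default) value

int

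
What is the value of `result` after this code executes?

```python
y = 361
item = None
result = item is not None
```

y = 361; item = None; result = False

False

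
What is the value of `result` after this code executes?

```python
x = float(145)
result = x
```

x = 145.0; result = 145.0

145.0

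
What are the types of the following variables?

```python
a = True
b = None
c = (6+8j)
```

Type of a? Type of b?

a is assigned the constant True, which has type bool; b is assigned None, whose type is NoneType

bool, NoneType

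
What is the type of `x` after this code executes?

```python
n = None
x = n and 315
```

'and' returns first falsy value (None)

NoneType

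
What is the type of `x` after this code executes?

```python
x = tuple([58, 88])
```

tuple() constructor returns tuple

tuple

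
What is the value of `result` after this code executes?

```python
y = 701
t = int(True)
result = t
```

y = 701; t = 1; result = 1

1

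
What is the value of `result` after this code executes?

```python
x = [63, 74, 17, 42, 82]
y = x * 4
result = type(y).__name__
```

x is list; y is list; result = 'list'

'list'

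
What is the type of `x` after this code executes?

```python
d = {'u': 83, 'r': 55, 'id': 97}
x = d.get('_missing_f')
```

dict.get() returns None when key not found

NoneType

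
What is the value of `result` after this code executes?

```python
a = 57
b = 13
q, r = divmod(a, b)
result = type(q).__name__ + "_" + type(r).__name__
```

a is int; b is int; q is int; r is int; result = 'int_int'

'int_int'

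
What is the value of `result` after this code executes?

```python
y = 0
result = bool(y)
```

y = 0; result = False

False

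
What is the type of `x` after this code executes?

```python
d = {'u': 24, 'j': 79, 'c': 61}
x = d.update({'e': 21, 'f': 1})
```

dict.update() returns None

NoneType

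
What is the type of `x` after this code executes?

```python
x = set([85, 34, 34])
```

set() constructor returns set

set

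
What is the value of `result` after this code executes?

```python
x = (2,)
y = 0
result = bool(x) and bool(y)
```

x = (2,); y = 0; result = False

False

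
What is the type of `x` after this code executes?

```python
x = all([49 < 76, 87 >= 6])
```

all() returns bool

bool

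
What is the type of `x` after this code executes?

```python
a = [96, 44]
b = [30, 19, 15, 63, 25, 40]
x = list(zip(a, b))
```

list(zip()) returns a list of tuples

list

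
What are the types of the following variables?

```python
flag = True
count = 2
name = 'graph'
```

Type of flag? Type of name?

flag is assigned the constant True, which has type bool; name is assigned a quoted string literal, so it is a str

bool, str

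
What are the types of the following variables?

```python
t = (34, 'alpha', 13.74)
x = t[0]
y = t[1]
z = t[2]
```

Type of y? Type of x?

tuple[1] is str; tuple[0] is int

str, int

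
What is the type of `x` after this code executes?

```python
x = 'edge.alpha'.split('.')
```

str.split() returns list

list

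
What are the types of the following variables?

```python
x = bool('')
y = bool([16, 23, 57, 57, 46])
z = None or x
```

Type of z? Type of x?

None or bool returns the bool; bool() returns bool

bool, bool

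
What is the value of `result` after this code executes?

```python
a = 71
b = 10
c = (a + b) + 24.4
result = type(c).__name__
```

a is int; b is int; c is float; result = 'float'

'float'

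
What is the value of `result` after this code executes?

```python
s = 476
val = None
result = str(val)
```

s = 476; val = None; result = 'None'

'None'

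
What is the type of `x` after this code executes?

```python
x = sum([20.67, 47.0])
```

sum() of floats returns float

float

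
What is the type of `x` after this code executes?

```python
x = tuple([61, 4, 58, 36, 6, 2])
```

tuple() constructor returns tuple

tuple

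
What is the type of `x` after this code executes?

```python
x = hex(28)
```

hex() returns str representation

str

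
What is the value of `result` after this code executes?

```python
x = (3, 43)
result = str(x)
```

x = (3, 43); result = '(3, 43)'

'(3, 43)'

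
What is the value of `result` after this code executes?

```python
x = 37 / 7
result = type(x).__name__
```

x is float; result = 'float'

'float'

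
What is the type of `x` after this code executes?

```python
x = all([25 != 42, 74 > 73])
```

all() returns bool

bool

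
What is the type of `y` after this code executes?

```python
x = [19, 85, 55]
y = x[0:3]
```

Slicing a list returns a list

list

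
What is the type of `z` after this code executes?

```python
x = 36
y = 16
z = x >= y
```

Comparison returns bool

bool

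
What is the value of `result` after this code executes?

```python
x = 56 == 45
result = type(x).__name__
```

x is bool; result = 'bool'

'bool'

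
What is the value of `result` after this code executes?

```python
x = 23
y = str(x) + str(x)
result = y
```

x = 23; y = '2323'; result = '2323'

'2323'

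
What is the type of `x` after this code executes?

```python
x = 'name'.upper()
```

str.upper() returns str

str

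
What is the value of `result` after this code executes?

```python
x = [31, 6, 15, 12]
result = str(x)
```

x = [31, 6, 15, 12]; result = '[31, 6, 15, 12]'

'[31, 6, 15, 12]'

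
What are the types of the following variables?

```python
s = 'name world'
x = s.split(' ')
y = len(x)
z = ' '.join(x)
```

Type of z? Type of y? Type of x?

str.join() returns str; len() returns int; str.split() returns list

str, int, list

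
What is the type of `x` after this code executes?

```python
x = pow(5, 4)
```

pow(int, int) returns int

int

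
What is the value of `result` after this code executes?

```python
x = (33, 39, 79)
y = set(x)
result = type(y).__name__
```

x is tuple; y is set; result = 'set'

'set'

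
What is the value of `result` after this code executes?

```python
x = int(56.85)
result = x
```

x = 56; result = 56

56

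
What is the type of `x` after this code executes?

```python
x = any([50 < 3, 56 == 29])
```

any() returns bool

bool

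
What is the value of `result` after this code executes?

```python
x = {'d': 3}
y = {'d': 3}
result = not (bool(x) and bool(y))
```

x = {'d': 3}; y = {'d': 3}; result = False

False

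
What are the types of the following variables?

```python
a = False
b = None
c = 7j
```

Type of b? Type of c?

b is assigned None, whose type is NoneType; c is assigned 7j, an imaginary literal (j suffix), which has type complex

NoneType, complex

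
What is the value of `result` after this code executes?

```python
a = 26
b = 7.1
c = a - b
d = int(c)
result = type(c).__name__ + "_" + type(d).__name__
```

a is int; b is float; c is float; d is int; result = 'float_int'

'float_int'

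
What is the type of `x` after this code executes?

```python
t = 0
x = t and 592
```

'and' returns first falsy value (0 is int)

int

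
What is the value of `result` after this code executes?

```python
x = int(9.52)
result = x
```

x = 9; result = 9

9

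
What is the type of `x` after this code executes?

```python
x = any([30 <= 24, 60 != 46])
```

any() returns bool

bool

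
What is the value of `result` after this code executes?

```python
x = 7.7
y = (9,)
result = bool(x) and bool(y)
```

x = 7.7; y = (9,); result = True

True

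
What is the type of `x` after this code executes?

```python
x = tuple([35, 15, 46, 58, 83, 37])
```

tuple() constructor returns tuple

tuple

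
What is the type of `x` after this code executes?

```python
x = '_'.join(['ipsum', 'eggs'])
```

str.join() returns str

str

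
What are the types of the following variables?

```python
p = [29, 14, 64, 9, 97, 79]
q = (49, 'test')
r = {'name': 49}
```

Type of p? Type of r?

p is assigned a list literal (square brackets); r is assigned a dict literal ({key: value})

list, dict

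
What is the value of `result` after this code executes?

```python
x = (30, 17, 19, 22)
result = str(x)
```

x = (30, 17, 19, 22); result = '(30, 17, 19, 22)'

'(30, 17, 19, 22)'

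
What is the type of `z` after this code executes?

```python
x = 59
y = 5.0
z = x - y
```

int - float = float

float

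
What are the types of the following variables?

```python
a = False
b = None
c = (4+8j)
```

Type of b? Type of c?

b is assigned None, whose type is NoneType; c is assigned (4+8j), an int plus an imaginary literal (j suffix), which evaluates to complex

NoneType, complex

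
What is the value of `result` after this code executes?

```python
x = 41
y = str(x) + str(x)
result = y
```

x = 41; y = '4141'; result = '4141'

'4141'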